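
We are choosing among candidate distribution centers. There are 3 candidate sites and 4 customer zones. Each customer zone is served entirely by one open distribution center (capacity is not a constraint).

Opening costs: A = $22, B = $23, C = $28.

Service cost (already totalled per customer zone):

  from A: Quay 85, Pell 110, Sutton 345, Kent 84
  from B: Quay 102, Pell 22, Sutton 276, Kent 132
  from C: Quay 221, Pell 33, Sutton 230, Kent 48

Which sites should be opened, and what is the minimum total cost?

Open A and C; minimum total cost 446.

For any fixed open set, each customer zone goes to its cheapest open site; total = fixed + service.
{A, C}: Quay→A 85, Pell→C 33, Sutton→C 230, Kent→C 48. Service 396; fixed 50; total 446.
{B, C}: Quay→B 102, Pell→B 22, Sutton→C 230, Kent→C 48. Service 402; fixed 51; total 453.
{A, B, C}: service 385 + fixed 73 = 458
{A}: service 624 + fixed 22 = 646
(All 7 nonempty subsets were checked; A and C is lowest.)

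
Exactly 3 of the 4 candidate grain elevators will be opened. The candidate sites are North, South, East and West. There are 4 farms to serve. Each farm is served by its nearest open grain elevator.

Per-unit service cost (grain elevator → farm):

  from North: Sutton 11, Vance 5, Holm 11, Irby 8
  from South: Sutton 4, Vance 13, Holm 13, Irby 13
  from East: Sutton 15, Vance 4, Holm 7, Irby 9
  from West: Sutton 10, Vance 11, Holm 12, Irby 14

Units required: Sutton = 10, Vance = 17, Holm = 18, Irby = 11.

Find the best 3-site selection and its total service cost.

With exactly 3 open, each farm uses its cheapest among the chosen.
{North, South, East}: Sutton→South 4·10=40, Vance→East 4·17=68, Holm→East 7·18=126, Irby→North 8·11=88. Service cost 322.
{South, East, West}: service cost 333
{North, East, West}: service cost 382
Among all 4 size-3 choices, {North, South, East} is lowest.

Choose North, South and East; total service cost 322.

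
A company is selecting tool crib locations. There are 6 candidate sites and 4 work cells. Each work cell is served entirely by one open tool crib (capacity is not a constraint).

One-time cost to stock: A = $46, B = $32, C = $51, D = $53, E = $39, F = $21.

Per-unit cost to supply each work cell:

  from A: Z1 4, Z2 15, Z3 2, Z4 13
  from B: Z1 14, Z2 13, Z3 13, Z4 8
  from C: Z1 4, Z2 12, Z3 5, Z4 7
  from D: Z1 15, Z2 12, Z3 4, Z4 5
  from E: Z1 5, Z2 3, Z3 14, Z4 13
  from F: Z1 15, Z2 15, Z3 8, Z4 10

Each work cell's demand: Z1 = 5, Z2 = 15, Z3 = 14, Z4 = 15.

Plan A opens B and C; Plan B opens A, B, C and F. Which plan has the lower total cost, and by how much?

Plan A: {B, C}: Z1→C 4·5=20, Z2→C 12·15=180, Z3→C 5·14=70, Z4→C 7·15=105. Service 375; fixed 83; total 458.
Plan B: {A, B, C, F}: Z1→A 4·5=20, Z2→C 12·15=180, Z3→A 2·14=28, Z4→C 7·15=105. Service 333; fixed 150; total 483.
Difference: |458 − 483| = 25.

Plan A is cheaper by 25.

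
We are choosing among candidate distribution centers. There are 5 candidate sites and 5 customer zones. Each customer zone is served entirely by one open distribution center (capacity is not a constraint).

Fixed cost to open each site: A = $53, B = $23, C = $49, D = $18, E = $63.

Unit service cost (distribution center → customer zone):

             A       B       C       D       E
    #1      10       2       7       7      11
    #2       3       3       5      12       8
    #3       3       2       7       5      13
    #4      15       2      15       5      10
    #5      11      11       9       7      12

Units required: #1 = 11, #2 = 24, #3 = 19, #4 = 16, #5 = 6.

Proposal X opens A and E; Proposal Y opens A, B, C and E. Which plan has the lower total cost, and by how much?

Proposal X: {A, E}: #1→A 10·11=110, #2→A 3·24=72, #3→A 3·19=57, #4→E 10·16=160, #5→A 11·6=66. Service 465; fixed 116; total 581.
Proposal Y: {A, B, C, E}: #1→B 2·11=22, #2→A 3·24=72, #3→B 2·19=38, #4→B 2·16=32, #5→C 9·6=54. Service 218; fixed 188; total 406.
Difference: |581 − 406| = 175.

Proposal Y is cheaper by 175.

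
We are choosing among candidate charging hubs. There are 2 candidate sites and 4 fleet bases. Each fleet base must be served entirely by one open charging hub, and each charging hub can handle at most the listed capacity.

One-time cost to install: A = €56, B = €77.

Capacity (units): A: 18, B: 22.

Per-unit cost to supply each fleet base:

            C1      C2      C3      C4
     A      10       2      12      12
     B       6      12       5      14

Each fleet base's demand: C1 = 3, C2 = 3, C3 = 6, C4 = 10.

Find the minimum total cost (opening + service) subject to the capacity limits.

Minimum total cost: 301

Open {B}: C1→B 6·3=18, C2→B 12·3=36, C3→B 5·6=30, C4→B 14·10=140.
Loads: B carries 22/22. Service 224; fixed 77; total 301.
Next best feasible plan costs 307.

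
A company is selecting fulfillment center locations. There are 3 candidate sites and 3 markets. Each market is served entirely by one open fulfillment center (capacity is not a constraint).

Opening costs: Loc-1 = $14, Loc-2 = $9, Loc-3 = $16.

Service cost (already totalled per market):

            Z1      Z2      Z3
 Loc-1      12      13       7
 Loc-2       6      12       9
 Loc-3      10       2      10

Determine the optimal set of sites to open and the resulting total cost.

For any fixed open set, each market goes to its cheapest open site; total = fixed + service.
{Loc-2}: Z1→Loc-2 6, Z2→Loc-2 12, Z3→Loc-2 9. Service 27; fixed 9; total 36.
{Loc-3}: Z1→Loc-3 10, Z2→Loc-3 2, Z3→Loc-3 10. Service 22; fixed 16; total 38.
{Loc-2, Loc-3}: Z1→Loc-2 6, Z2→Loc-3 2, Z3→Loc-2 9. Service 17; fixed 25; total 42.
{Loc-1, Loc-2, Loc-3}: service 15 + fixed 39 = 54
No other subset beats 36.

Open Loc-2 only; minimum total cost 36.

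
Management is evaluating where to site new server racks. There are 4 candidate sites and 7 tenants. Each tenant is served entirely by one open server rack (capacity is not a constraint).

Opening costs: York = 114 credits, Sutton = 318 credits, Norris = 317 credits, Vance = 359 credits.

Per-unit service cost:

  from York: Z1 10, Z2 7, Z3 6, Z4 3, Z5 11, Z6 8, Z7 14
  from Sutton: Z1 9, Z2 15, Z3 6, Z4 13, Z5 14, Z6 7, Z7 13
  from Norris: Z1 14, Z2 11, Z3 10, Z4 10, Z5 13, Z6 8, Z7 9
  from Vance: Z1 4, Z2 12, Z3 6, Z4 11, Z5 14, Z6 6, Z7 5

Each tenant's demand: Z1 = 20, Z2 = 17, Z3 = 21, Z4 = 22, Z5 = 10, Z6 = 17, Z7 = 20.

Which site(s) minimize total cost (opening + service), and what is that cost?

Open York only; minimum total cost 1151.

For any fixed open set, each tenant goes to its cheapest open site; total = fixed + service.
{York}: Z1→York 10·20=200, Z2→York 7·17=119, Z3→York 6·21=126, Z4→York 3·22=66, Z5→York 11·10=110, Z6→York 8·17=136, Z7→York 14·20=280. Service 1037; fixed 114; total 1151.
{York, Vance}: Z1→Vance 4·20=80, Z2→York 7·17=119, Z3→York 6·21=126, Z4→York 3·22=66, Z5→York 11·10=110, Z6→Vance 6·17=102, Z7→Vance 5·20=100. Service 703; fixed 473; total 1176.
{Vance}: service 994 + fixed 359 = 1353
{York, Sutton, Norris, Vance}: service 703 + fixed 1108 = 1811
(All 15 nonempty subsets were checked; York only is lowest.)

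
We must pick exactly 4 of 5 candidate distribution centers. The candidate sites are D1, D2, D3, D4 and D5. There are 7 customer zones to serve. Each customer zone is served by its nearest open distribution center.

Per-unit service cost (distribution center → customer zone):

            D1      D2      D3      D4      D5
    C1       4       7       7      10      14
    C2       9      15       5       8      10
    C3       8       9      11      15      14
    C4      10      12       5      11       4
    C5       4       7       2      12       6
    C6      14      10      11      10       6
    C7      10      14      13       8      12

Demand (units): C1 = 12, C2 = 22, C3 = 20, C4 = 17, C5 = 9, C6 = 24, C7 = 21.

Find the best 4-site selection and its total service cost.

With exactly 4 open, each customer zone uses its cheapest among the chosen.
{D1, D3, D4, D5}: C1→D1 4·12=48, C2→D3 5·22=110, C3→D1 8·20=160, C4→D5 4·17=68, C5→D3 2·9=18, C6→D5 6·24=144, C7→D4 8·21=168. Service cost 716.
{D1, D2, D3, D5}: service cost 758
{D2, D3, D4, D5}: service cost 772
Among all 5 size-4 choices, {D1, D3, D4, D5} is lowest.

Choose D1, D3, D4 and D5; total service cost 716.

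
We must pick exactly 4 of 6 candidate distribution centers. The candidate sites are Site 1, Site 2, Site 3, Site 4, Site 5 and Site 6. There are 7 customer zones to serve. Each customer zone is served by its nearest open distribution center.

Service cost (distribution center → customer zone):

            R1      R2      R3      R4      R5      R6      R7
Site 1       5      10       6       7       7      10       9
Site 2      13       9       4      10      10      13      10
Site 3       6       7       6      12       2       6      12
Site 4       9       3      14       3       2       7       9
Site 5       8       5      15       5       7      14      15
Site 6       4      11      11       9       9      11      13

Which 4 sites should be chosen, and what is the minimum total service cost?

With exactly 4 open, each customer zone uses its cheapest among the chosen.
{Site 2, Site 3, Site 4, Site 6}: R1→Site 6 4, R2→Site 4 3, R3→Site 2 4, R4→Site 4 3, R5→Site 3 2, R6→Site 3 6, R7→Site 4 9. Service cost 31.
{Site 1, Site 2, Site 3, Site 4}: service cost 32
{Site 1, Site 2, Site 4, Site 6}: service cost 32
Among all 15 size-4 choices, {Site 2, Site 3, Site 4, Site 6} is lowest.

Choose Site 2, Site 3, Site 4 and Site 6; total service cost 31.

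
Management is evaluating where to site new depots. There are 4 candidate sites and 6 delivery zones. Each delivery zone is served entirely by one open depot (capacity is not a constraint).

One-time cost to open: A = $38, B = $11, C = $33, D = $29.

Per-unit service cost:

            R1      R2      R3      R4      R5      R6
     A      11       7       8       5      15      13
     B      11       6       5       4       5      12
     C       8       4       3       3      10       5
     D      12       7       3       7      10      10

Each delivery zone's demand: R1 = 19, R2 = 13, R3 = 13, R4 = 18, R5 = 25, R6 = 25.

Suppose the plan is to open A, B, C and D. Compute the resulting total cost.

Each delivery zone is assigned to its cheapest site among the open ones.
{A, B, C, D}: R1→C 8·19=152, R2→C 4·13=52, R3→C 3·13=39, R4→C 3·18=54, R5→B 5·25=125, R6→C 5·25=125. Service 547; fixed 111; total 658.

Total cost: 658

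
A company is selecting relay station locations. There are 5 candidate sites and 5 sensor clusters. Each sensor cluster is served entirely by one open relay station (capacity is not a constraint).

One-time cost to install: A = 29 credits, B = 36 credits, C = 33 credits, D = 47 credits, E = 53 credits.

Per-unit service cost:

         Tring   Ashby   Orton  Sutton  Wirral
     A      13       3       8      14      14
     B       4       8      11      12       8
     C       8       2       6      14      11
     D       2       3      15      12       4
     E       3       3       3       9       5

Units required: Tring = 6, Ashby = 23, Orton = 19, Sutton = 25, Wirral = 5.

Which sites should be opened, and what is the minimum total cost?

Open E only; minimum total cost 447.

For any fixed open set, each sensor cluster goes to its cheapest open site; total = fixed + service.
{E}: Tring→E 3·6=18, Ashby→E 3·23=69, Orton→E 3·19=57, Sutton→E 9·25=225, Wirral→E 5·5=25. Service 394; fixed 53; total 447.
{C, E}: service 371 + fixed 86 = 457
{A, E}: Tring→E 3·6=18, Ashby→A 3·23=69, Orton→E 3·19=57, Sutton→E 9·25=225, Wirral→E 5·5=25. Service 394; fixed 82; total 476.
{A, B, C, D, E}: service 360 + fixed 198 = 558
No other subset beats 447.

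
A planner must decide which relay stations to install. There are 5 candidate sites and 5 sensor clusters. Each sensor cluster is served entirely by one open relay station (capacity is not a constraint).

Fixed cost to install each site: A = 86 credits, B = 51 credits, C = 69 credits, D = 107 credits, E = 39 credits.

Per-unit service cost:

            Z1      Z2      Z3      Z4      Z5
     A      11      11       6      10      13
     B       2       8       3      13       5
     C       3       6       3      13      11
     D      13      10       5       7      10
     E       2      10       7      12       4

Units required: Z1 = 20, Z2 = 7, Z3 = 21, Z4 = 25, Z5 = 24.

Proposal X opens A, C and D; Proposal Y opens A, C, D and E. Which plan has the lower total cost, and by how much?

Proposal X: {A, C, D}: Z1→C 3·20=60, Z2→C 6·7=42, Z3→C 3·21=63, Z4→D 7·25=175, Z5→D 10·24=240. Service 580; fixed 262; total 842.
Proposal Y: {A, C, D, E}: Z1→E 2·20=40, Z2→C 6·7=42, Z3→C 3·21=63, Z4→D 7·25=175, Z5→E 4·24=96. Service 416; fixed 301; total 717.
Difference: |842 − 717| = 125.

Proposal Y is cheaper by 125.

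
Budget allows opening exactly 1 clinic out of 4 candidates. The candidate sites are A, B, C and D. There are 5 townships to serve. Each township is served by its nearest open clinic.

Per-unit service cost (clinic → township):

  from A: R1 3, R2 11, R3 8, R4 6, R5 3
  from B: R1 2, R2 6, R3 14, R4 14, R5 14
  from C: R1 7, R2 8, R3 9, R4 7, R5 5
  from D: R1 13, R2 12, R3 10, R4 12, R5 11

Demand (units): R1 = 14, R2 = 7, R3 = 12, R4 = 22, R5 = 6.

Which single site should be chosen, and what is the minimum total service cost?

Choose A only; total service cost 365.

With exactly 1 open, each township uses its cheapest among the chosen.
{A}: R1→A 3·14=42, R2→A 11·7=77, R3→A 8·12=96, R4→A 6·22=132, R5→A 3·6=18. Service cost 365.
{C}: service cost 446
{B}: service cost 630
Among all 4 size-1 choices, {A} is lowest.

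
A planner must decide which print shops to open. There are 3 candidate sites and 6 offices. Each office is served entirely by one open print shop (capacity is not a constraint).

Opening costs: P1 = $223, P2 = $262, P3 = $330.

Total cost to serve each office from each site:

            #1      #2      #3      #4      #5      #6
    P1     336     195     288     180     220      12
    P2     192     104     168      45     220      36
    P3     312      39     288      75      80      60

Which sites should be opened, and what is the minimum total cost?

For any fixed open set, each office goes to its cheapest open site; total = fixed + service.
{P2}: #1→P2 192, #2→P2 104, #3→P2 168, #4→P2 45, #5→P2 220, #6→P2 36. Service 765; fixed 262; total 1027.
{P2, P3}: #1→P2 192, #2→P3 39, #3→P2 168, #4→P2 45, #5→P3 80, #6→P2 36. Service 560; fixed 592; total 1152.
{P3}: service 854 + fixed 330 = 1184
{P1, P2, P3}: #1→P2 192, #2→P3 39, #3→P2 168, #4→P2 45, #5→P3 80, #6→P1 12. Service 536; fixed 815; total 1351.
No other subset beats 1027.

Open P2 only; minimum total cost 1027.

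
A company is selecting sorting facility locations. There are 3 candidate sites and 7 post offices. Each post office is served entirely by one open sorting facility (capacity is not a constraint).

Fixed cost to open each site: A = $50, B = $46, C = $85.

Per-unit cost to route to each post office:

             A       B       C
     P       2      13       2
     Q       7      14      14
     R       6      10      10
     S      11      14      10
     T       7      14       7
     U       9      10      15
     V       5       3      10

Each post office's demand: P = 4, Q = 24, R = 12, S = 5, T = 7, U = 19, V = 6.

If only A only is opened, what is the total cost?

Total cost: 603

Each post office is assigned to its cheapest site among the open ones.
{A}: P→A 2·4=8, Q→A 7·24=168, R→A 6·12=72, S→A 11·5=55, T→A 7·7=49, U→A 9·19=171, V→A 5·6=30. Service 553; fixed 50; total 603.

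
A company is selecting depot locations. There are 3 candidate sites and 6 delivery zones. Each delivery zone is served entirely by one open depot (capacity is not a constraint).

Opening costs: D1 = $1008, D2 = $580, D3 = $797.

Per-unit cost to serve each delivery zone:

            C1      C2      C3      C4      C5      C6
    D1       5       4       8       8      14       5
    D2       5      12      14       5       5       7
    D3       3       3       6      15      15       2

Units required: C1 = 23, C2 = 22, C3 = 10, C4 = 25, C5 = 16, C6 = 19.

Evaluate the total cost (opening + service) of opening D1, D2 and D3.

Total cost: 2823

Each delivery zone is assigned to its cheapest site among the open ones.
{D1, D2, D3}: C1→D3 3·23=69, C2→D3 3·22=66, C3→D3 6·10=60, C4→D2 5·25=125, C5→D2 5·16=80, C6→D3 2·19=38. Service 438; fixed 2385; total 2823.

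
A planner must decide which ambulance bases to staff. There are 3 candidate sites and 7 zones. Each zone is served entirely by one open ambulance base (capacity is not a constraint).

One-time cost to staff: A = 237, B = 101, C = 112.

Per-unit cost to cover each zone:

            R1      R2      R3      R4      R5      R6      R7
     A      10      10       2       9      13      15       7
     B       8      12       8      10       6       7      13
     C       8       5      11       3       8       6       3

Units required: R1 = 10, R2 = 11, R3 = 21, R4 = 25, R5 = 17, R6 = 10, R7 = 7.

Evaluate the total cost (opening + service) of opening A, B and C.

Each zone is assigned to its cheapest site among the open ones.
{A, B, C}: R1→B 8·10=80, R2→C 5·11=55, R3→A 2·21=42, R4→C 3·25=75, R5→B 6·17=102, R6→C 6·10=60, R7→C 3·7=21. Service 435; fixed 450; total 885.

Total cost: 885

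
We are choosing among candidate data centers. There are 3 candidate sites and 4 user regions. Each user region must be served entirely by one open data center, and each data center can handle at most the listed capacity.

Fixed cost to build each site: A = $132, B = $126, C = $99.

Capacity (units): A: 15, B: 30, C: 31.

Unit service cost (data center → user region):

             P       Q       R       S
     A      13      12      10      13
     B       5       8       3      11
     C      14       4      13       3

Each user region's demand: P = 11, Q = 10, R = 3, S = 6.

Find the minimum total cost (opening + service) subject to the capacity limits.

Minimum total cost: 336

Open {B}: P→B 5·11=55, Q→B 8·10=80, R→B 3·3=9, S→B 11·6=66.
Loads: B carries 30/30. Service 210; fixed 126; total 336.
Next best feasible plan costs 347.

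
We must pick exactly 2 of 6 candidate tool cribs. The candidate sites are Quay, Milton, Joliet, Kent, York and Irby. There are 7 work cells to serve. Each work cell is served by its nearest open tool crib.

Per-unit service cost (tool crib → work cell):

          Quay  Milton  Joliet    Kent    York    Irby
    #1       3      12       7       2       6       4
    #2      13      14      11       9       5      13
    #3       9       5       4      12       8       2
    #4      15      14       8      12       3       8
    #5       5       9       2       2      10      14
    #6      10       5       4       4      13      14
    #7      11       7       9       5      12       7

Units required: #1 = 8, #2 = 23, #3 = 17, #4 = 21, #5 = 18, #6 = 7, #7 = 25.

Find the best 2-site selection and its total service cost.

With exactly 2 open, each work cell uses its cheapest among the chosen.
{Kent, York}: #1→Kent 2·8=16, #2→York 5·23=115, #3→York 8·17=136, #4→York 3·21=63, #5→Kent 2·18=36, #6→Kent 4·7=28, #7→Kent 5·25=125. Service cost 519.
{Joliet, York}: service cost 583
{Kent, Irby}: service cost 614
Among all 15 size-2 choices, {Kent, York} is lowest.

Choose Kent and York; total service cost 519.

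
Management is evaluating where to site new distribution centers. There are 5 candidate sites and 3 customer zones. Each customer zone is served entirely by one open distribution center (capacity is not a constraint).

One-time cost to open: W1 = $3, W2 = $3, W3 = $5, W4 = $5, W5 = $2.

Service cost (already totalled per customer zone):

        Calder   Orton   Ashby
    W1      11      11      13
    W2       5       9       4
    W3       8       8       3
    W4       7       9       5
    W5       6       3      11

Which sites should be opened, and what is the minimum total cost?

Open W2 and W5; minimum total cost 17.

For any fixed open set, each customer zone goes to its cheapest open site; total = fixed + service.
{W2, W5}: Calder→W2 5, Orton→W5 3, Ashby→W2 4. Service 12; fixed 5; total 17.
{W3, W5}: Calder→W5 6, Orton→W5 3, Ashby→W3 3. Service 12; fixed 7; total 19.
{W1, W2, W5}: service 12 + fixed 8 = 20
{W1, W2, W3, W4, W5}: Calder→W2 5, Orton→W5 3, Ashby→W3 3. Service 11; fixed 18; total 29.
No other subset beats 17.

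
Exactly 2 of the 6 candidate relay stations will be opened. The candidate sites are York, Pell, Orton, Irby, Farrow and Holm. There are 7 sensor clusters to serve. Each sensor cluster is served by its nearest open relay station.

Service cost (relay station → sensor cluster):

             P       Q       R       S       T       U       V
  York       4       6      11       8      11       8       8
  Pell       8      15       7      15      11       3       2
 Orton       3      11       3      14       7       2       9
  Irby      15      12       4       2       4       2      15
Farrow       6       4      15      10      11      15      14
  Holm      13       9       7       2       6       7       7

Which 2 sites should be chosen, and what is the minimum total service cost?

Choose York and Irby; total service cost 30.

With exactly 2 open, each sensor cluster uses its cheapest among the chosen.
{York, Irby}: P→York 4, Q→York 6, R→Irby 4, S→Irby 2, T→Irby 4, U→Irby 2, V→York 8. Service cost 30.
{Orton, Holm}: service cost 32
{Pell, Irby}: service cost 34
Among all 15 size-2 choices, {York, Irby} is lowest.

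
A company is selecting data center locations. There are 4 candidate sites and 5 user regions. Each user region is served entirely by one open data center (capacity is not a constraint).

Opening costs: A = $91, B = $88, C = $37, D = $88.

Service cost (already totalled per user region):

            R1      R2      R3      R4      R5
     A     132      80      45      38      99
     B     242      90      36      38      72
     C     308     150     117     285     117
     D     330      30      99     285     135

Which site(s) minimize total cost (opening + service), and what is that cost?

For any fixed open set, each user region goes to its cheapest open site; total = fixed + service.
{A}: R1→A 132, R2→A 80, R3→A 45, R4→A 38, R5→A 99. Service 394; fixed 91; total 485.
{A, C}: R1→A 132, R2→A 80, R3→A 45, R4→A 38, R5→A 99. Service 394; fixed 128; total 522.
{A, D}: R1→A 132, R2→D 30, R3→A 45, R4→A 38, R5→A 99. Service 344; fixed 179; total 523.
{A, B, C, D}: service 308 + fixed 304 = 612
No other subset beats 485.

Open A only; minimum total cost 485.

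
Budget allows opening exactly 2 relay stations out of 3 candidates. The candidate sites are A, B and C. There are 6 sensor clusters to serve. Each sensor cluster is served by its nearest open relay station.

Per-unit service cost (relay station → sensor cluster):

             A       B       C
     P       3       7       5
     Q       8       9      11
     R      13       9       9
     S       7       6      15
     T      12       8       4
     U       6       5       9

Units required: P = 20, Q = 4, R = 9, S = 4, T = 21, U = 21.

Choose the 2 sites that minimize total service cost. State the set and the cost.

With exactly 2 open, each sensor cluster uses its cheapest among the chosen.
{A, C}: P→A 3·20=60, Q→A 8·4=32, R→C 9·9=81, S→A 7·4=28, T→C 4·21=84, U→A 6·21=126. Service cost 411.
{B, C}: service cost 430
{A, B}: service cost 470
Among all 3 size-2 choices, {A, C} is lowest.

Choose A and C; total service cost 411.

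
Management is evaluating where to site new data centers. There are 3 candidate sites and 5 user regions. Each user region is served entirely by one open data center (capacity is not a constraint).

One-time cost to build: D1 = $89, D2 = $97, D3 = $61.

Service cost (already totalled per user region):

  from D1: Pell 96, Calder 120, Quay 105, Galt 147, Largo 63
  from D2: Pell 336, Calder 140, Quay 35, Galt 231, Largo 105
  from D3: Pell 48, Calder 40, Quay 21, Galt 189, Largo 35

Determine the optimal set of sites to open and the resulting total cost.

For any fixed open set, each user region goes to its cheapest open site; total = fixed + service.
{D3}: Pell→D3 48, Calder→D3 40, Quay→D3 21, Galt→D3 189, Largo→D3 35. Service 333; fixed 61; total 394.
{D1, D3}: service 291 + fixed 150 = 441
{D2, D3}: Pell→D3 48, Calder→D3 40, Quay→D3 21, Galt→D3 189, Largo→D3 35. Service 333; fixed 158; total 491.
{D1, D2, D3}: Pell→D3 48, Calder→D3 40, Quay→D3 21, Galt→D1 147, Largo→D3 35. Service 291; fixed 247; total 538.
No other subset beats 394.

Open D3 only; minimum total cost 394.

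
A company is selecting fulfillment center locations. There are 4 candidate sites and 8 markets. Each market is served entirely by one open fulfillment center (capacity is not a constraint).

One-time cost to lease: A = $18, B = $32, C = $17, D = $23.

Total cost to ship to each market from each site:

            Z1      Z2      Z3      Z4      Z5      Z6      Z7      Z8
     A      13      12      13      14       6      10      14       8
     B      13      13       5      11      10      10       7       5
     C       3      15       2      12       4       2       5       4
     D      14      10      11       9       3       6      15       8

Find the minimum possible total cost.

For any fixed open set, each market goes to its cheapest open site; total = fixed + service.
{C}: Z1→C 3, Z2→C 15, Z3→C 2, Z4→C 12, Z5→C 4, Z6→C 2, Z7→C 5, Z8→C 4. Service 47; fixed 17; total 64.
{C, D}: service 38 + fixed 40 = 78
{A, C}: Z1→C 3, Z2→A 12, Z3→C 2, Z4→C 12, Z5→C 4, Z6→C 2, Z7→C 5, Z8→C 4. Service 44; fixed 35; total 79.
{A, B, C, D}: Z1→C 3, Z2→D 10, Z3→C 2, Z4→D 9, Z5→D 3, Z6→C 2, Z7→C 5, Z8→C 4. Service 38; fixed 90; total 128.
No other subset beats 64.

Minimum total cost: 64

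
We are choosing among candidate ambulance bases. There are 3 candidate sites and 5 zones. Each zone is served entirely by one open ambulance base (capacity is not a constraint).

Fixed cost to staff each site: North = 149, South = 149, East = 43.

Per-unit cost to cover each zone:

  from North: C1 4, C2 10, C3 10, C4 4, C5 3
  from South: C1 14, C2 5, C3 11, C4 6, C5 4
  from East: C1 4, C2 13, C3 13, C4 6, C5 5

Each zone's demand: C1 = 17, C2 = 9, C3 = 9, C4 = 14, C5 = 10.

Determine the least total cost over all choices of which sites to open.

For any fixed open set, each zone goes to its cheapest open site; total = fixed + service.
{East}: C1→East 4·17=68, C2→East 13·9=117, C3→East 13·9=117, C4→East 6·14=84, C5→East 5·10=50. Service 436; fixed 43; total 479.
{North}: C1→North 4·17=68, C2→North 10·9=90, C3→North 10·9=90, C4→North 4·14=56, C5→North 3·10=30. Service 334; fixed 149; total 483.
{North, East}: C1→North 4·17=68, C2→North 10·9=90, C3→North 10·9=90, C4→North 4·14=56, C5→North 3·10=30. Service 334; fixed 192; total 526.
{North, South, East}: C1→North 4·17=68, C2→South 5·9=45, C3→North 10·9=90, C4→North 4·14=56, C5→North 3·10=30. Service 289; fixed 341; total 630.
No other subset beats 479.

Minimum total cost: 479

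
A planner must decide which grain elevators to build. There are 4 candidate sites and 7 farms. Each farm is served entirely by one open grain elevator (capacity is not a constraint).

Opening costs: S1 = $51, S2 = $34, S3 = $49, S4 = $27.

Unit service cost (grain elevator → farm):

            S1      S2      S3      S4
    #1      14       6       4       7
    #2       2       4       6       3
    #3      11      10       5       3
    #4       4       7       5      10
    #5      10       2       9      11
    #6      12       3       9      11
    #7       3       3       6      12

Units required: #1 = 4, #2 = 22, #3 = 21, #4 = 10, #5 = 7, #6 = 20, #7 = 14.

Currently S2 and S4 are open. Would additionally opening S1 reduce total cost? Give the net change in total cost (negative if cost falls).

Current service cost with {S2, S4}: 339.
Adding S1: each farm re-picks its cheapest; new service cost 287, saving 52.
Extra fixed cost: 51. Net change = 51 − 52 = -1.
(Totals: 400 → 399.)

Yes — net change −1 (cost falls by 1).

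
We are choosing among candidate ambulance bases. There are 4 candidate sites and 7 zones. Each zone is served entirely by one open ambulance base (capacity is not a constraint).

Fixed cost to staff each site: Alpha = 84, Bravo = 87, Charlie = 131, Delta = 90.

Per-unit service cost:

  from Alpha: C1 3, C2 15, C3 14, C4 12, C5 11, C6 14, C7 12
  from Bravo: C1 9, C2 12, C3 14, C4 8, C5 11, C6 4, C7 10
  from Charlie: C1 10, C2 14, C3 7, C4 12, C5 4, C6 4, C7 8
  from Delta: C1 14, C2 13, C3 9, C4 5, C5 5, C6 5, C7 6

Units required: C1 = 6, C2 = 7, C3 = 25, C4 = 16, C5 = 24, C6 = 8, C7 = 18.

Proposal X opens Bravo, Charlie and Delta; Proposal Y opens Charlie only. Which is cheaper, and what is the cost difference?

Proposal Y is cheaper by 9.

Proposal X: {Bravo, Charlie, Delta}: C1→Bravo 9·6=54, C2→Bravo 12·7=84, C3→Charlie 7·25=175, C4→Delta 5·16=80, C5→Charlie 4·24=96, C6→Bravo 4·8=32, C7→Delta 6·18=108. Service 629; fixed 308; total 937.
Proposal Y: {Charlie}: C1→Charlie 10·6=60, C2→Charlie 14·7=98, C3→Charlie 7·25=175, C4→Charlie 12·16=192, C5→Charlie 4·24=96, C6→Charlie 4·8=32, C7→Charlie 8·18=144. Service 797; fixed 131; total 928.
Difference: |937 − 928| = 9.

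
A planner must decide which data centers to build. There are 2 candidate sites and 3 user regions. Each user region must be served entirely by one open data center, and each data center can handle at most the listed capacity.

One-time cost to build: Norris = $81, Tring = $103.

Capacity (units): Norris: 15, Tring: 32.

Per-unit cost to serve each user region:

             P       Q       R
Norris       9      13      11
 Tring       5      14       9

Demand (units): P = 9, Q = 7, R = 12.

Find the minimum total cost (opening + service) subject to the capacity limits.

Minimum total cost: 354

Open {Tring}: P→Tring 5·9=45, Q→Tring 14·7=98, R→Tring 9·12=108.
Loads: Tring carries 28/32. Service 251; fixed 103; total 354.
Next best feasible plan costs 428.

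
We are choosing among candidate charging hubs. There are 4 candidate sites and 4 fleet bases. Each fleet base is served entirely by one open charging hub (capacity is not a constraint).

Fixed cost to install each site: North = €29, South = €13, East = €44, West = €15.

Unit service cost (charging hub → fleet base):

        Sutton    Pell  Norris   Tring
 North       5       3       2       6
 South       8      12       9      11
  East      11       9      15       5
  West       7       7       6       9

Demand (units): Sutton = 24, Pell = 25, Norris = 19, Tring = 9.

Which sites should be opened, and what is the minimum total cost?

Open North only; minimum total cost 316.

For any fixed open set, each fleet base goes to its cheapest open site; total = fixed + service.
{North}: Sutton→North 5·24=120, Pell→North 3·25=75, Norris→North 2·19=38, Tring→North 6·9=54. Service 287; fixed 29; total 316.
{North, South}: service 287 + fixed 42 = 329
{North, West}: Sutton→North 5·24=120, Pell→North 3·25=75, Norris→North 2·19=38, Tring→North 6·9=54. Service 287; fixed 44; total 331.
{North, South, East, West}: service 278 + fixed 101 = 379
No other subset beats 316.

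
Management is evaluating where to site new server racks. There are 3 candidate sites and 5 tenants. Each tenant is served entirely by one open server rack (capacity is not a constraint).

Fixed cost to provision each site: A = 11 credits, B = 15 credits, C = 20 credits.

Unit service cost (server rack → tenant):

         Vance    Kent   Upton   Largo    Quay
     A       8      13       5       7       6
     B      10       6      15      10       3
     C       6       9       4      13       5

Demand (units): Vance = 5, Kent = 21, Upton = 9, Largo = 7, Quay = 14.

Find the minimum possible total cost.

Minimum total cost: 328

For any fixed open set, each tenant goes to its cheapest open site; total = fixed + service.
{A, B}: Vance→A 8·5=40, Kent→B 6·21=126, Upton→A 5·9=45, Largo→A 7·7=49, Quay→B 3·14=42. Service 302; fixed 26; total 328.
{A, B, C}: Vance→C 6·5=30, Kent→B 6·21=126, Upton→C 4·9=36, Largo→A 7·7=49, Quay→B 3·14=42. Service 283; fixed 46; total 329.
{B, C}: Vance→C 6·5=30, Kent→B 6·21=126, Upton→C 4·9=36, Largo→B 10·7=70, Quay→B 3·14=42. Service 304; fixed 35; total 339.
{A}: service 491 + fixed 11 = 502
No other subset beats 328.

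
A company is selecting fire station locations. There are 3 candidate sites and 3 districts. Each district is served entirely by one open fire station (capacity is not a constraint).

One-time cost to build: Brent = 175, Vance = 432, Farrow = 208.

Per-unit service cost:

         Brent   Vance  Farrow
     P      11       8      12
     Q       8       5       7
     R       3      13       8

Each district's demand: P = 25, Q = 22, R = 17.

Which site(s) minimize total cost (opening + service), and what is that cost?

For any fixed open set, each district goes to its cheapest open site; total = fixed + service.
{Brent}: P→Brent 11·25=275, Q→Brent 8·22=176, R→Brent 3·17=51. Service 502; fixed 175; total 677.
{Farrow}: service 590 + fixed 208 = 798
{Brent, Farrow}: service 480 + fixed 383 = 863
{Brent, Vance, Farrow}: service 361 + fixed 815 = 1176
(All 7 nonempty subsets were checked; Brent only is lowest.)

Open Brent only; minimum total cost 677.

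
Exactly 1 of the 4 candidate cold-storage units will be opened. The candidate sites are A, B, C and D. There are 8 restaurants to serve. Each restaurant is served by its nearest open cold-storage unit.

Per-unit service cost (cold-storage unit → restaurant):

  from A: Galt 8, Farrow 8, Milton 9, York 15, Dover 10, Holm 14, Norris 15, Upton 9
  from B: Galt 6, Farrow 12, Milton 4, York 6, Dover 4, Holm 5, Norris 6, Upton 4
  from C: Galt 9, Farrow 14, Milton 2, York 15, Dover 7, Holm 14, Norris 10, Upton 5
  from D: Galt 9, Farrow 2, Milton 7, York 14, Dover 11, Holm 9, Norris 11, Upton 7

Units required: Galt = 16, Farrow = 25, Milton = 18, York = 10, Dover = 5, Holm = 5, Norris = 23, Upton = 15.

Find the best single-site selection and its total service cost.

Choose B only; total service cost 771.

With exactly 1 open, each restaurant uses its cheapest among the chosen.
{B}: Galt→B 6·16=96, Farrow→B 12·25=300, Milton→B 4·18=72, York→B 6·10=60, Dover→B 4·5=20, Holm→B 5·5=25, Norris→B 6·23=138, Upton→B 4·15=60. Service cost 771.
{D}: service cost 918
{C}: service cost 1090
Among all 4 size-1 choices, {B} is lowest.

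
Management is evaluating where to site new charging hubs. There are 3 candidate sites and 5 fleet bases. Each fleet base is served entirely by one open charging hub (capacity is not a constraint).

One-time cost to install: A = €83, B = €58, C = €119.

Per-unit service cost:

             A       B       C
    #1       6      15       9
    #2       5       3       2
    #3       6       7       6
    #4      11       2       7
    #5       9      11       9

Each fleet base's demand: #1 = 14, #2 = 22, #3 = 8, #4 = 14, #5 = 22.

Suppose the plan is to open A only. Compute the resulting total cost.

Each fleet base is assigned to its cheapest site among the open ones.
{A}: #1→A 6·14=84, #2→A 5·22=110, #3→A 6·8=48, #4→A 11·14=154, #5→A 9·22=198. Service 594; fixed 83; total 677.

Total cost: 677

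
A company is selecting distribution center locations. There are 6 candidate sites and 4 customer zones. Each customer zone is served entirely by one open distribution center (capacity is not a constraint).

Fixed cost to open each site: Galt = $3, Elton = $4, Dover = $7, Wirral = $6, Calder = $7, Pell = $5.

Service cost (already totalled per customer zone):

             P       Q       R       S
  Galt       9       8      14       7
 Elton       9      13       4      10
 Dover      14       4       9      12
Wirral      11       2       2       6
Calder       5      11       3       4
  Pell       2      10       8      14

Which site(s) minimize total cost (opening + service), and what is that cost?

Open Wirral and Pell; minimum total cost 23.

For any fixed open set, each customer zone goes to its cheapest open site; total = fixed + service.
{Wirral, Pell}: P→Pell 2, Q→Wirral 2, R→Wirral 2, S→Wirral 6. Service 12; fixed 11; total 23.
{Galt, Wirral, Pell}: service 12 + fixed 14 = 26
{Wirral, Calder}: P→Calder 5, Q→Wirral 2, R→Wirral 2, S→Calder 4. Service 13; fixed 13; total 26.
{Galt, Elton, Dover, Wirral, Calder, Pell}: service 10 + fixed 32 = 42
No other subset beats 23.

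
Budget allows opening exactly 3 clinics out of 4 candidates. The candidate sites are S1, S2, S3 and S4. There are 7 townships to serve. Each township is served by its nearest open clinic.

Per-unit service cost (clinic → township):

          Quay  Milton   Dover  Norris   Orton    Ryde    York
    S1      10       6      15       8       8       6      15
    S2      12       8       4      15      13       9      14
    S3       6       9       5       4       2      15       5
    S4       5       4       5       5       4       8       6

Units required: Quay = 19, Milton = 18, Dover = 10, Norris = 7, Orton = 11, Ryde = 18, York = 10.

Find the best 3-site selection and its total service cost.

With exactly 3 open, each township uses its cheapest among the chosen.
{S1, S3, S4}: Quay→S4 5·19=95, Milton→S4 4·18=72, Dover→S3 5·10=50, Norris→S3 4·7=28, Orton→S3 2·11=22, Ryde→S1 6·18=108, York→S3 5·10=50. Service cost 425.
{S2, S3, S4}: service cost 451
{S1, S2, S4}: service cost 454
Among all 4 size-3 choices, {S1, S3, S4} is lowest.

Choose S1, S3 and S4; total service cost 425.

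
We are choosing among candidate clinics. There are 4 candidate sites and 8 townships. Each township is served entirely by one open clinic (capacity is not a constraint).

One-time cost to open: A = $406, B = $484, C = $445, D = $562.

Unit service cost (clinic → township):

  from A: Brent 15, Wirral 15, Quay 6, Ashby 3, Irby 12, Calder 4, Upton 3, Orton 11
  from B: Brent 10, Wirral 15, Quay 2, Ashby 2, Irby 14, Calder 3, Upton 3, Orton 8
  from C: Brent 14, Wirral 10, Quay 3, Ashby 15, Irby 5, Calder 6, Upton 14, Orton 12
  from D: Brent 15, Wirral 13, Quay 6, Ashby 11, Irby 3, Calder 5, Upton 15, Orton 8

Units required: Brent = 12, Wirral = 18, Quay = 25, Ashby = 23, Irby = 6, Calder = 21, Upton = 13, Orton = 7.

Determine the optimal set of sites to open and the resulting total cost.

For any fixed open set, each township goes to its cheapest open site; total = fixed + service.
{B}: Brent→B 10·12=120, Wirral→B 15·18=270, Quay→B 2·25=50, Ashby→B 2·23=46, Irby→B 14·6=84, Calder→B 3·21=63, Upton→B 3·13=39, Orton→B 8·7=56. Service 728; fixed 484; total 1212.
{A}: Brent→A 15·12=180, Wirral→A 15·18=270, Quay→A 6·25=150, Ashby→A 3·23=69, Irby→A 12·6=72, Calder→A 4·21=84, Upton→A 3·13=39, Orton→A 11·7=77. Service 941; fixed 406; total 1347.
{B, C}: Brent→B 10·12=120, Wirral→C 10·18=180, Quay→B 2·25=50, Ashby→B 2·23=46, Irby→C 5·6=30, Calder→B 3·21=63, Upton→B 3·13=39, Orton→B 8·7=56. Service 584; fixed 929; total 1513.
{A, B, C, D}: service 572 + fixed 1897 = 2469
No other subset beats 1212.

Open B only; minimum total cost 1212.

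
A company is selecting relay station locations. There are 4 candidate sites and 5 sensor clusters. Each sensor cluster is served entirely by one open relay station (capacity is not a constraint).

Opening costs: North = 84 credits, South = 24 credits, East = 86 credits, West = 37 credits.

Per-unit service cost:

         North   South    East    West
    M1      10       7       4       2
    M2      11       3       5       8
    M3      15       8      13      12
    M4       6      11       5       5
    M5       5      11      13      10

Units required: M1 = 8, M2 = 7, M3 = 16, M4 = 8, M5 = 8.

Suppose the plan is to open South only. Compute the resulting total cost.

Total cost: 405

Each sensor cluster is assigned to its cheapest site among the open ones.
{South}: M1→South 7·8=56, M2→South 3·7=21, M3→South 8·16=128, M4→South 11·8=88, M5→South 11·8=88. Service 381; fixed 24; total 405.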